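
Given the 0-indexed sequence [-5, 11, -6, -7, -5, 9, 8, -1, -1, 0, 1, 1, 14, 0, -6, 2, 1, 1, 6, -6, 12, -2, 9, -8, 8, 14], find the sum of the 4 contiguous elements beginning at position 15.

10

Elements at indices 15..18: 2, 1, 1, 6
sum(2, 1, 1, 6) = 10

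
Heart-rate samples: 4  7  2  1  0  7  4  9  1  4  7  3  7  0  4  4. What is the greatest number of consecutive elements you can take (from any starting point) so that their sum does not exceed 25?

→ 4: sum 4, len 1
→ 7: sum 11, len 2
→ 2: sum 13, len 3
→ 1: sum 14, len 4
→ 0: sum 14, len 5
→ 7: sum 21, len 6
→ 4: sum 25, len 7
→ 9 (dropped 4, 7): sum 23, len 6
→ 1: sum 24, len 7
→ 4 (dropped 2, 1): sum 25, len 6
→ 7 (dropped 0, 7): sum 25, len 5
→ 3 (dropped 4): sum 24, len 5
→ 7 (dropped 9): sum 22, len 5
→ 0: sum 22, len 6
→ 4 (dropped 1): sum 25, len 6
→ 4 (dropped 4): sum 25, len 6
Longest length seen: 7.

7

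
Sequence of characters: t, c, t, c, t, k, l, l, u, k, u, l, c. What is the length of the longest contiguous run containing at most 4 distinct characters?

8

Extend right; when distinct count exceeds 4, shrink from the left:
add t: window [t] (1 distinct), len 1
add c: window [t, c] (2 distinct), len 2
add t: window [t, c, t] (2 distinct), len 3
add c: window [t, c, t, c] (2 distinct), len 4
add t: window [t, c, t, c, t] (2 distinct), len 5
add k: window [t, c, t, c, t, k] (3 distinct), len 6
add l: window [t, c, t, c, t, k, l] (4 distinct), len 7
add l: window [t, c, t, c, t, k, l, l] (4 distinct), len 8
add u: window [t, k, l, l, u] (4 distinct), len 5
add k: window [t, k, l, l, u, k] (4 distinct), len 6
add u: window [t, k, l, l, u, k, u] (4 distinct), len 7
add l: window [t, k, l, l, u, k, u, l] (4 distinct), len 8
add c: window [k, l, l, u, k, u, l, c] (4 distinct), len 8
Longest length with ≤4 distinct: 8.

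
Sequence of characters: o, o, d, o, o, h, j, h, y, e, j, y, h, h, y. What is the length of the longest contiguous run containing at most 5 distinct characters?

Extend right; when distinct count exceeds 5, shrink from the left:
add o: window [o] (1 distinct), len 1
add o: window [o, o] (1 distinct), len 2
add d: window [o, o, d] (2 distinct), len 3
add o: window [o, o, d, o] (2 distinct), len 4
add o: window [o, o, d, o, o] (2 distinct), len 5
add h: window [o, o, d, o, o, h] (3 distinct), len 6
add j: window [o, o, d, o, o, h, j] (4 distinct), len 7
add h: window [o, o, d, o, o, h, j, h] (4 distinct), len 8
add y: window [o, o, d, o, o, h, j, h, y] (5 distinct), len 9
add e: window [o, o, h, j, h, y, e] (5 distinct), len 7
add j: window [o, o, h, j, h, y, e, j] (5 distinct), len 8
add y: window [o, o, h, j, h, y, e, j, y] (5 distinct), len 9
add h: window [o, o, h, j, h, y, e, j, y, h] (5 distinct), len 10
add h: window [o, o, h, j, h, y, e, j, y, h, h] (5 distinct), len 11
add y: window [o, o, h, j, h, y, e, j, y, h, h, y] (5 distinct), len 12
Longest length with ≤5 distinct: 12.

12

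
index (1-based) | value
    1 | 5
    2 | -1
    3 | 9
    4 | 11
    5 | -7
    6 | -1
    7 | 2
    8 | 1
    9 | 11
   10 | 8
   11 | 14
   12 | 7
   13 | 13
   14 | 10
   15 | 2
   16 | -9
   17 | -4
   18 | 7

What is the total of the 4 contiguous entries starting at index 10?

42

Elements at indices 10..13: 8, 14, 7, 13
sum(8, 14, 7, 13) = 42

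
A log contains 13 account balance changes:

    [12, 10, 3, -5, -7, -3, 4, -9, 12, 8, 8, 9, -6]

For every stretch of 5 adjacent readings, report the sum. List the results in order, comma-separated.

Sliding a size-5 window across the 13 values:
[12, 10, 3, -5, -7] → sum 13
[10, 3, -5, -7, -3] → sum -2
[3, -5, -7, -3, 4] → sum -8
[-5, -7, -3, 4, -9] → sum -20
[-7, -3, 4, -9, 12] → sum -3
[-3, 4, -9, 12, 8] → sum 12
[4, -9, 12, 8, 8] → sum 23
[-9, 12, 8, 8, 9] → sum 28
[12, 8, 8, 9, -6] → sum 31

13, -2, -8, -20, -3, 12, 23, 28, 31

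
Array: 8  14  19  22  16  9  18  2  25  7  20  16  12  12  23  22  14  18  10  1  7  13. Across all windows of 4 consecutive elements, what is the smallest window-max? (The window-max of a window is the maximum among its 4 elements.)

13

[8, 14, 19, 22] → max 22
[14, 19, 22, 16] → max 22
[19, 22, 16, 9] → max 22
[22, 16, 9, 18] → max 22
[16, 9, 18, 2] → max 18
[9, 18, 2, 25] → max 25
[18, 2, 25, 7] → max 25
[2, 25, 7, 20] → max 25
[25, 7, 20, 16] → max 25
[7, 20, 16, 12] → max 20
[20, 16, 12, 12] → max 20
[16, 12, 12, 23] → max 23
[12, 12, 23, 22] → max 23
[12, 23, 22, 14] → max 23
[23, 22, 14, 18] → max 23
[22, 14, 18, 10] → max 22
[14, 18, 10, 1] → max 18
[18, 10, 1, 7] → max 18
[10, 1, 7, 13] → max 13
Smallest of these is 13.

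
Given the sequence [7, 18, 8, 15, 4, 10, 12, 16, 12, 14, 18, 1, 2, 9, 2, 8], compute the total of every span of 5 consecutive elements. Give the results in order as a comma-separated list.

52, 55, 49, 57, 54, 64, 72, 61, 47, 44, 32, 22

Sliding a size-5 window across the 16 values:
(7, 18, 8, 15, 4) → sum 52
(18, 8, 15, 4, 10) → sum 55
(8, 15, 4, 10, 12) → sum 49
(15, 4, 10, 12, 16) → sum 57
(4, 10, 12, 16, 12) → sum 54
(10, 12, 16, 12, 14) → sum 64
(12, 16, 12, 14, 18) → sum 72
(16, 12, 14, 18, 1) → sum 61
(12, 14, 18, 1, 2) → sum 47
(14, 18, 1, 2, 9) → sum 44
(18, 1, 2, 9, 2) → sum 32
(1, 2, 9, 2, 8) → sum 22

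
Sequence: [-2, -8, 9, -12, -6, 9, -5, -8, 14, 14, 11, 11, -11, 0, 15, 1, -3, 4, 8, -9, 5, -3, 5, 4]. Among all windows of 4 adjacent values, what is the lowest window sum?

-17

Window sums for each of the 21 positions:
(-2, -8, 9, -12) → sum -13
(-8, 9, -12, -6) → sum -17
(9, -12, -6, 9) → sum 0
(-12, -6, 9, -5) → sum -14
(-6, 9, -5, -8) → sum -10
(9, -5, -8, 14) → sum 10
(-5, -8, 14, 14) → sum 15
(-8, 14, 14, 11) → sum 31
(14, 14, 11, 11) → sum 50
(14, 11, 11, -11) → sum 25
(11, 11, -11, 0) → sum 11
(11, -11, 0, 15) → sum 15
(-11, 0, 15, 1) → sum 5
(0, 15, 1, -3) → sum 13
(15, 1, -3, 4) → sum 17
(1, -3, 4, 8) → sum 10
(-3, 4, 8, -9) → sum 0
(4, 8, -9, 5) → sum 8
(8, -9, 5, -3) → sum 1
(-9, 5, -3, 5) → sum -2
(5, -3, 5, 4) → sum 11
Lowest of these is -17.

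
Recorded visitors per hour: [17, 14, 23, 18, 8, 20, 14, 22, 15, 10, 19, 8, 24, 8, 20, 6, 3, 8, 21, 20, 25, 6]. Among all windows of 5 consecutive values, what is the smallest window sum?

17 14 23 18 8 → sum 80
14 23 18 8 20 → sum 83
23 18 8 20 14 → sum 83
18 8 20 14 22 → sum 82
8 20 14 22 15 → sum 79
20 14 22 15 10 → sum 81
14 22 15 10 19 → sum 80
22 15 10 19 8 → sum 74
15 10 19 8 24 → sum 76
10 19 8 24 8 → sum 69
19 8 24 8 20 → sum 79
8 24 8 20 6 → sum 66
24 8 20 6 3 → sum 61
8 20 6 3 8 → sum 45
20 6 3 8 21 → sum 58
6 3 8 21 20 → sum 58
3 8 21 20 25 → sum 77
8 21 20 25 6 → sum 80
Smallest of these is 45.

45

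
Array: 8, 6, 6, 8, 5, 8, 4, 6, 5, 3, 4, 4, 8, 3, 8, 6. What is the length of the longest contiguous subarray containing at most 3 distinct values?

6

[8] 1 distinct, len 1
[8, 6] 2 distinct, len 2
[8, 6, 6] 2 distinct, len 3
[8, 6, 6, 8] 2 distinct, len 4
[8, 6, 6, 8, 5] 3 distinct, len 5
[8, 6, 6, 8, 5, 8] 3 distinct, len 6
[8, 5, 8, 4] 3 distinct, len 4
[8, 4, 6] 3 distinct, len 3
[4, 6, 5] 3 distinct, len 3
[6, 5, 3] 3 distinct, len 3
[5, 3, 4] 3 distinct, len 3
[5, 3, 4, 4] 3 distinct, len 4
[3, 4, 4, 8] 3 distinct, len 4
[3, 4, 4, 8, 3] 3 distinct, len 5
[3, 4, 4, 8, 3, 8] 3 distinct, len 6
[8, 3, 8, 6] 3 distinct, len 4
Longest length with ≤3 distinct: 6.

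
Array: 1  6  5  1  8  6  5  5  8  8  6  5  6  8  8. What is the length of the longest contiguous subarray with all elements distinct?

[1] len 1
[1, 6] len 2
[1, 6, 5] len 3
[6, 5, 1] len 3
[6, 5, 1, 8] len 4
[5, 1, 8, 6] len 4
[1, 8, 6, 5] len 4
[5] len 1
[5, 8] len 2
[8] len 1
[8, 6] len 2
[8, 6, 5] len 3
[5, 6] len 2
[5, 6, 8] len 3
[8] len 1
Longest all-distinct length: 4.

4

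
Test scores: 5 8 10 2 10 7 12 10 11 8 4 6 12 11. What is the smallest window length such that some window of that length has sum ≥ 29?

3

Extend right; whenever the sum reaches 29, record the length and shrink from the left:
add 5: running sum 5 < 29
add 8: running sum 13 < 29
add 10: running sum 23 < 29
add 2: running sum 25 < 29
end 4: [8, 10, 2, 10] sum 30, len 4
end 5: [10, 2, 10, 7] sum 29, len 4
end 6: [10, 7, 12] sum 29, len 3
end 7: [7, 12, 10] sum 29, len 3
end 8: [12, 10, 11] sum 33, len 3
end 9: [10, 11, 8] sum 29, len 3
end 10: [10, 11, 8, 4] sum 33, len 4
end 11: [11, 8, 4, 6] sum 29, len 4
end 12: [8, 4, 6, 12] sum 30, len 4
end 13: [6, 12, 11] sum 29, len 3
Shortest qualifying length: 3.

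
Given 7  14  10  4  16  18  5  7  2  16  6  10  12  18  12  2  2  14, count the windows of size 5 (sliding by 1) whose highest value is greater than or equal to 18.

10

(7, 14, 10, 4, 16) → max 16
(14, 10, 4, 16, 18) → max 18  ≥ 18 ✓
(10, 4, 16, 18, 5) → max 18  ≥ 18 ✓
(4, 16, 18, 5, 7) → max 18  ≥ 18 ✓
(16, 18, 5, 7, 2) → max 18  ≥ 18 ✓
(18, 5, 7, 2, 16) → max 18  ≥ 18 ✓
(5, 7, 2, 16, 6) → max 16
(7, 2, 16, 6, 10) → max 16
(2, 16, 6, 10, 12) → max 16
(16, 6, 10, 12, 18) → max 18  ≥ 18 ✓
(6, 10, 12, 18, 12) → max 18  ≥ 18 ✓
(10, 12, 18, 12, 2) → max 18  ≥ 18 ✓
(12, 18, 12, 2, 2) → max 18  ≥ 18 ✓
(18, 12, 2, 2, 14) → max 18  ≥ 18 ✓
10 windows satisfy the condition.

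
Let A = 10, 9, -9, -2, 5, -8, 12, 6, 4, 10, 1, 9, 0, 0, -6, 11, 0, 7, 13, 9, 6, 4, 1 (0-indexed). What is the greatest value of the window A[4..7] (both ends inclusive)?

Elements at indices 4..7: 5, -8, 12, 6
max(5, -8, 12, 6) = 12

12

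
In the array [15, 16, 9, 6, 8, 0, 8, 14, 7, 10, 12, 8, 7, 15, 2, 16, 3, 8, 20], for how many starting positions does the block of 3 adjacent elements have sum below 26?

15 16 9 → sum 40
16 9 6 → sum 31
9 6 8 → sum 23  < 26 ✓
6 8 0 → sum 14  < 26 ✓
8 0 8 → sum 16  < 26 ✓
0 8 14 → sum 22  < 26 ✓
8 14 7 → sum 29
14 7 10 → sum 31
7 10 12 → sum 29
10 12 8 → sum 30
12 8 7 → sum 27
8 7 15 → sum 30
7 15 2 → sum 24  < 26 ✓
15 2 16 → sum 33
2 16 3 → sum 21  < 26 ✓
16 3 8 → sum 27
3 8 20 → sum 31
6 windows satisfy the condition.

6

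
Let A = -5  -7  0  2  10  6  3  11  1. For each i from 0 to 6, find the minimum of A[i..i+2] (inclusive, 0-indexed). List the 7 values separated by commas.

-7, -7, 0, 2, 3, 3, 1

[-5, -7, 0] → min -7
[-7, 0, 2] → min -7
[0, 2, 10] → min 0
[2, 10, 6] → min 2
[10, 6, 3] → min 3
[6, 3, 11] → min 3
[3, 11, 1] → min 1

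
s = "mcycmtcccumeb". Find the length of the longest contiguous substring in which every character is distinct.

5

[m] len 1
[m, c] len 2
[m, c, y] len 3
[y, c] len 2
[y, c, m] len 3
[y, c, m, t] len 4
[m, t, c] len 3
[c] len 1
[c] len 1
[c, u] len 2
[c, u, m] len 3
[c, u, m, e] len 4
[c, u, m, e, b] len 5
Longest all-distinct length: 5.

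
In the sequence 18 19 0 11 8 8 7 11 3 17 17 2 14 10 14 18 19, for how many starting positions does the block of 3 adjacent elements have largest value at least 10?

18 19 0 → max 19  ≥ 10 ✓
19 0 11 → max 19  ≥ 10 ✓
0 11 8 → max 11  ≥ 10 ✓
11 8 8 → max 11  ≥ 10 ✓
8 8 7 → max 8
8 7 11 → max 11  ≥ 10 ✓
7 11 3 → max 11  ≥ 10 ✓
11 3 17 → max 17  ≥ 10 ✓
3 17 17 → max 17  ≥ 10 ✓
17 17 2 → max 17  ≥ 10 ✓
17 2 14 → max 17  ≥ 10 ✓
2 14 10 → max 14  ≥ 10 ✓
14 10 14 → max 14  ≥ 10 ✓
10 14 18 → max 18  ≥ 10 ✓
14 18 19 → max 19  ≥ 10 ✓
14 windows satisfy the condition.

14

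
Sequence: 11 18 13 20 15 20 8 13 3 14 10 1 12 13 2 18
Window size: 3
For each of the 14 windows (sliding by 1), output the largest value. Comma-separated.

18, 20, 20, 20, 20, 20, 13, 14, 14, 14, 12, 13, 13, 18

Sliding a size-3 window across the 16 values:
11 18 13 → max 18
18 13 20 → max 20
13 20 15 → max 20
20 15 20 → max 20
15 20 8 → max 20
20 8 13 → max 20
8 13 3 → max 13
13 3 14 → max 14
3 14 10 → max 14
14 10 1 → max 14
10 1 12 → max 12
1 12 13 → max 13
12 13 2 → max 13
13 2 18 → max 18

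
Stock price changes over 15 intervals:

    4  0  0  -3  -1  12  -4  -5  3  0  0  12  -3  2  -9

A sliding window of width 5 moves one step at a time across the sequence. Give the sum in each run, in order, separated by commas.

0, 8, 4, -1, 5, 6, -6, 10, 12, 11, 2

Sliding a size-5 window across the 15 values:
(4, 0, 0, -3, -1) → sum 0
(0, 0, -3, -1, 12) → sum 8
(0, -3, -1, 12, -4) → sum 4
(-3, -1, 12, -4, -5) → sum -1
(-1, 12, -4, -5, 3) → sum 5
(12, -4, -5, 3, 0) → sum 6
(-4, -5, 3, 0, 0) → sum -6
(-5, 3, 0, 0, 12) → sum 10
(3, 0, 0, 12, -3) → sum 12
(0, 0, 12, -3, 2) → sum 11
(0, 12, -3, 2, -9) → sum 2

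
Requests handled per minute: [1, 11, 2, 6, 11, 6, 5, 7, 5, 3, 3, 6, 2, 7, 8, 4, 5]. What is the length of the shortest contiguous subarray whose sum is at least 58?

add 1: running sum 1 < 58
add 11: running sum 12 < 58
add 2: running sum 14 < 58
add 6: running sum 20 < 58
add 11: running sum 31 < 58
add 6: running sum 37 < 58
add 5: running sum 42 < 58
add 7: running sum 49 < 58
add 5: running sum 54 < 58
add 3: running sum 57 < 58
add 3: shortest ending here [11, 2, 6, 11, 6, 5, 7, 5, 3, 3] sum 59, len 10
add 6: shortest ending here [11, 2, 6, 11, 6, 5, 7, 5, 3, 3, 6] sum 65, len 11
add 2: shortest ending here [11, 2, 6, 11, 6, 5, 7, 5, 3, 3, 6, 2] sum 67, len 12
add 7: shortest ending here [6, 11, 6, 5, 7, 5, 3, 3, 6, 2, 7] sum 61, len 11
add 8: shortest ending here [11, 6, 5, 7, 5, 3, 3, 6, 2, 7, 8] sum 63, len 11
add 4: shortest ending here [11, 6, 5, 7, 5, 3, 3, 6, 2, 7, 8, 4] sum 67, len 12
add 5: shortest ending here [6, 5, 7, 5, 3, 3, 6, 2, 7, 8, 4, 5] sum 61, len 12
Shortest qualifying length: 10.

10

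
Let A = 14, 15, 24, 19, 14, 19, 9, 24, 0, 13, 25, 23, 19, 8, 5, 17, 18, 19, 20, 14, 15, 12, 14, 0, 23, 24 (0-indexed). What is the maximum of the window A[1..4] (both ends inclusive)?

Elements at indices 1..4: 15, 24, 19, 14
max(15, 24, 19, 14) = 24

24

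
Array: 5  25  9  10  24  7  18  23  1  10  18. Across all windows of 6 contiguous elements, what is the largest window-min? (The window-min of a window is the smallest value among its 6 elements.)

[5, 25, 9, 10, 24, 7] → min 5
[25, 9, 10, 24, 7, 18] → min 7
[9, 10, 24, 7, 18, 23] → min 7
[10, 24, 7, 18, 23, 1] → min 1
[24, 7, 18, 23, 1, 10] → min 1
[7, 18, 23, 1, 10, 18] → min 1
Largest of these is 7.

7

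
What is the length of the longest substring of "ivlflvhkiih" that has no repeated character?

add i: [i] len 1
add v: [i, v] len 2
add l: [i, v, l] len 3
add f: [i, v, l, f] len 4
add l (repeat l, move left end past it): [f, l] len 2
add v: [f, l, v] len 3
add h: [f, l, v, h] len 4
add k: [f, l, v, h, k] len 5
add i: [f, l, v, h, k, i] len 6
add i (repeat i, move left end past it): [i] len 1
add h: [i, h] len 2
Longest all-distinct length: 6.

6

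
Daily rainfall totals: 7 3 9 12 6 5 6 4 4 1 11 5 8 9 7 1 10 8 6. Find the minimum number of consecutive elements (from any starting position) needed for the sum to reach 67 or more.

11

add 7: running sum 7 < 67
add 3: running sum 10 < 67
add 9: running sum 19 < 67
add 12: running sum 31 < 67
add 6: running sum 37 < 67
add 5: running sum 42 < 67
add 6: running sum 48 < 67
add 4: running sum 52 < 67
add 4: running sum 56 < 67
add 1: running sum 57 < 67
end 10: [7, 3, 9, 12, 6, 5, 6, 4, 4, 1, 11] sum 68, len 11
end 11: [7, 3, 9, 12, 6, 5, 6, 4, 4, 1, 11, 5] sum 73, len 12
end 12: [9, 12, 6, 5, 6, 4, 4, 1, 11, 5, 8] sum 71, len 11
end 13: [12, 6, 5, 6, 4, 4, 1, 11, 5, 8, 9] sum 71, len 11
end 14: [12, 6, 5, 6, 4, 4, 1, 11, 5, 8, 9, 7] sum 78, len 12
end 15: [6, 5, 6, 4, 4, 1, 11, 5, 8, 9, 7, 1] sum 67, len 12
end 16: [5, 6, 4, 4, 1, 11, 5, 8, 9, 7, 1, 10] sum 71, len 12
end 17: [4, 4, 1, 11, 5, 8, 9, 7, 1, 10, 8] sum 68, len 11
end 18: [4, 1, 11, 5, 8, 9, 7, 1, 10, 8, 6] sum 70, len 11
Shortest qualifying length: 11.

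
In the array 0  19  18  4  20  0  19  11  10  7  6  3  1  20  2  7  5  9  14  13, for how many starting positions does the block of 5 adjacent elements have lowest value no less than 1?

10

0 19 18 4 20 → min 0
19 18 4 20 0 → min 0
18 4 20 0 19 → min 0
4 20 0 19 11 → min 0
20 0 19 11 10 → min 0
0 19 11 10 7 → min 0
19 11 10 7 6 → min 6  ≥ 1 ✓
11 10 7 6 3 → min 3  ≥ 1 ✓
10 7 6 3 1 → min 1  ≥ 1 ✓
7 6 3 1 20 → min 1  ≥ 1 ✓
6 3 1 20 2 → min 1  ≥ 1 ✓
3 1 20 2 7 → min 1  ≥ 1 ✓
1 20 2 7 5 → min 1  ≥ 1 ✓
20 2 7 5 9 → min 2  ≥ 1 ✓
2 7 5 9 14 → min 2  ≥ 1 ✓
7 5 9 14 13 → min 5  ≥ 1 ✓
10 windows satisfy the condition.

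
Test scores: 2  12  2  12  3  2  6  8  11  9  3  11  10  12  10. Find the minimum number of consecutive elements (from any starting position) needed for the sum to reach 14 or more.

add 2: running sum 2 < 14
add 12: shortest ending here [2, 12] sum 14, len 2
add 2: shortest ending here [12, 2] sum 14, len 2
add 12: shortest ending here [2, 12] sum 14, len 2
add 3: shortest ending here [12, 3] sum 15, len 2
add 2: shortest ending here [12, 3, 2] sum 17, len 3
add 6: shortest ending here [12, 3, 2, 6] sum 23, len 4
add 8: shortest ending here [6, 8] sum 14, len 2
add 11: shortest ending here [8, 11] sum 19, len 2
add 9: shortest ending here [11, 9] sum 20, len 2
add 3: shortest ending here [11, 9, 3] sum 23, len 3
add 11: shortest ending here [3, 11] sum 14, len 2
add 10: shortest ending here [11, 10] sum 21, len 2
add 12: shortest ending here [10, 12] sum 22, len 2
add 10: shortest ending here [12, 10] sum 22, len 2
Shortest qualifying length: 2.

2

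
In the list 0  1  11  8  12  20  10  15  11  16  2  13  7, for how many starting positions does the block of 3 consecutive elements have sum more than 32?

5

0 1 11 → sum 12
1 11 8 → sum 20
11 8 12 → sum 31
8 12 20 → sum 40  > 32 ✓
12 20 10 → sum 42  > 32 ✓
20 10 15 → sum 45  > 32 ✓
10 15 11 → sum 36  > 32 ✓
15 11 16 → sum 42  > 32 ✓
11 16 2 → sum 29
16 2 13 → sum 31
2 13 7 → sum 22
5 windows satisfy the condition.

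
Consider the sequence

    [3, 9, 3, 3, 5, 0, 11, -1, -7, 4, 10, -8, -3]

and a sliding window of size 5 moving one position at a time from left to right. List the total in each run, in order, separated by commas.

23, 20, 22, 18, 8, 7, 17, -2, -4

Sliding a size-5 window across the 13 values:
[3, 9, 3, 3, 5] → sum 23
[9, 3, 3, 5, 0] → sum 20
[3, 3, 5, 0, 11] → sum 22
[3, 5, 0, 11, -1] → sum 18
[5, 0, 11, -1, -7] → sum 8
[0, 11, -1, -7, 4] → sum 7
[11, -1, -7, 4, 10] → sum 17
[-1, -7, 4, 10, -8] → sum -2
[-7, 4, 10, -8, -3] → sum -4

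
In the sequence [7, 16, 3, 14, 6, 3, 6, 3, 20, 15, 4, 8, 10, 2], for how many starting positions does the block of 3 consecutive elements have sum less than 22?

[7, 16, 3] → sum 26
[16, 3, 14] → sum 33
[3, 14, 6] → sum 23
[14, 6, 3] → sum 23
[6, 3, 6] → sum 15  < 22 ✓
[3, 6, 3] → sum 12  < 22 ✓
[6, 3, 20] → sum 29
[3, 20, 15] → sum 38
[20, 15, 4] → sum 39
[15, 4, 8] → sum 27
[4, 8, 10] → sum 22
[8, 10, 2] → sum 20  < 22 ✓
3 windows satisfy the condition.

3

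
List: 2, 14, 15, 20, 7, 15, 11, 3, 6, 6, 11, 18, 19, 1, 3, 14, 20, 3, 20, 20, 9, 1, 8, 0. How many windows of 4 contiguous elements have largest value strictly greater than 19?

[2, 14, 15, 20] → max 20  > 19 ✓
[14, 15, 20, 7] → max 20  > 19 ✓
[15, 20, 7, 15] → max 20  > 19 ✓
[20, 7, 15, 11] → max 20  > 19 ✓
[7, 15, 11, 3] → max 15
[15, 11, 3, 6] → max 15
[11, 3, 6, 6] → max 11
[3, 6, 6, 11] → max 11
[6, 6, 11, 18] → max 18
[6, 11, 18, 19] → max 19
[11, 18, 19, 1] → max 19
[18, 19, 1, 3] → max 19
[19, 1, 3, 14] → max 19
[1, 3, 14, 20] → max 20  > 19 ✓
[3, 14, 20, 3] → max 20  > 19 ✓
[14, 20, 3, 20] → max 20  > 19 ✓
[20, 3, 20, 20] → max 20  > 19 ✓
[3, 20, 20, 9] → max 20  > 19 ✓
[20, 20, 9, 1] → max 20  > 19 ✓
[20, 9, 1, 8] → max 20  > 19 ✓
[9, 1, 8, 0] → max 9
11 windows satisfy the condition.

11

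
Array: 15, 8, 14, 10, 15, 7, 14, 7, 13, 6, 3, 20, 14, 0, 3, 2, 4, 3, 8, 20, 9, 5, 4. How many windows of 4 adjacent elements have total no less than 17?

18

[15, 8, 14, 10] → sum 47  ≥ 17 ✓
[8, 14, 10, 15] → sum 47  ≥ 17 ✓
[14, 10, 15, 7] → sum 46  ≥ 17 ✓
[10, 15, 7, 14] → sum 46  ≥ 17 ✓
[15, 7, 14, 7] → sum 43  ≥ 17 ✓
[7, 14, 7, 13] → sum 41  ≥ 17 ✓
[14, 7, 13, 6] → sum 40  ≥ 17 ✓
[7, 13, 6, 3] → sum 29  ≥ 17 ✓
[13, 6, 3, 20] → sum 42  ≥ 17 ✓
[6, 3, 20, 14] → sum 43  ≥ 17 ✓
[3, 20, 14, 0] → sum 37  ≥ 17 ✓
[20, 14, 0, 3] → sum 37  ≥ 17 ✓
[14, 0, 3, 2] → sum 19  ≥ 17 ✓
[0, 3, 2, 4] → sum 9
[3, 2, 4, 3] → sum 12
[2, 4, 3, 8] → sum 17  ≥ 17 ✓
[4, 3, 8, 20] → sum 35  ≥ 17 ✓
[3, 8, 20, 9] → sum 40  ≥ 17 ✓
[8, 20, 9, 5] → sum 42  ≥ 17 ✓
[20, 9, 5, 4] → sum 38  ≥ 17 ✓
18 windows satisfy the condition.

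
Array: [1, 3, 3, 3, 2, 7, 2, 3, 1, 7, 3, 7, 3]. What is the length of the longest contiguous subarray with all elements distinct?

[1] len 1
[1, 3] len 2
[3] len 1
[3] len 1
[3, 2] len 2
[3, 2, 7] len 3
[7, 2] len 2
[7, 2, 3] len 3
[7, 2, 3, 1] len 4
[2, 3, 1, 7] len 4
[1, 7, 3] len 3
[3, 7] len 2
[7, 3] len 2
Longest all-distinct length: 4.

4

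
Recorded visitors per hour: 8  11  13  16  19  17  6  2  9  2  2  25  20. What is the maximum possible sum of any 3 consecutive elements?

[8, 11, 13] → sum 32
[11, 13, 16] → sum 40
[13, 16, 19] → sum 48
[16, 19, 17] → sum 52
[19, 17, 6] → sum 42
[17, 6, 2] → sum 25
[6, 2, 9] → sum 17
[2, 9, 2] → sum 13
[9, 2, 2] → sum 13
[2, 2, 25] → sum 29
[2, 25, 20] → sum 47
Maximum of these is 52.

52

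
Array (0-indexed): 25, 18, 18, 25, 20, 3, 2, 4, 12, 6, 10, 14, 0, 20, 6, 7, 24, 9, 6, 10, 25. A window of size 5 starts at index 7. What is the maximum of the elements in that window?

14

Elements at indices 7..11: 4, 12, 6, 10, 14
max(4, 12, 6, 10, 14) = 14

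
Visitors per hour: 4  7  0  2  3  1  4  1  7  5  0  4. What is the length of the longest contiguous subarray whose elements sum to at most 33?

add 4: [4] sum 4, len 1
add 7: [4, 7] sum 11, len 2
add 0: [4, 7, 0] sum 11, len 3
add 2: [4, 7, 0, 2] sum 13, len 4
add 3: [4, 7, 0, 2, 3] sum 16, len 5
add 1: [4, 7, 0, 2, 3, 1] sum 17, len 6
add 4: [4, 7, 0, 2, 3, 1, 4] sum 21, len 7
add 1: [4, 7, 0, 2, 3, 1, 4, 1] sum 22, len 8
add 7: [4, 7, 0, 2, 3, 1, 4, 1, 7] sum 29, len 9
add 5: [7, 0, 2, 3, 1, 4, 1, 7, 5] sum 30, len 9
add 0: [7, 0, 2, 3, 1, 4, 1, 7, 5, 0] sum 30, len 10
add 4: [0, 2, 3, 1, 4, 1, 7, 5, 0, 4] sum 27, len 10
Longest length seen: 10.

10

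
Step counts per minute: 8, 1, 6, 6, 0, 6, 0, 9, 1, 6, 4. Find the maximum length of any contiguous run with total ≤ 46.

10

Extend to the right; shrink from the left whenever the sum exceeds 46:
→ 8: sum 8, len 1
→ 1: sum 9, len 2
→ 6: sum 15, len 3
→ 6: sum 21, len 4
→ 0: sum 21, len 5
→ 6: sum 27, len 6
→ 0: sum 27, len 7
→ 9: sum 36, len 8
→ 1: sum 37, len 9
→ 6: sum 43, len 10
→ 4 (dropped 8): sum 39, len 10
Longest length seen: 10.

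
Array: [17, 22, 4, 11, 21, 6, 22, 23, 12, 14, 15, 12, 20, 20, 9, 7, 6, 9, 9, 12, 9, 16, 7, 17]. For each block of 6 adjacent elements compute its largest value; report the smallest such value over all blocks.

12

[17, 22, 4, 11, 21, 6] → max 22
[22, 4, 11, 21, 6, 22] → max 22
[4, 11, 21, 6, 22, 23] → max 23
[11, 21, 6, 22, 23, 12] → max 23
[21, 6, 22, 23, 12, 14] → max 23
[6, 22, 23, 12, 14, 15] → max 23
[22, 23, 12, 14, 15, 12] → max 23
[23, 12, 14, 15, 12, 20] → max 23
[12, 14, 15, 12, 20, 20] → max 20
[14, 15, 12, 20, 20, 9] → max 20
[15, 12, 20, 20, 9, 7] → max 20
[12, 20, 20, 9, 7, 6] → max 20
[20, 20, 9, 7, 6, 9] → max 20
[20, 9, 7, 6, 9, 9] → max 20
[9, 7, 6, 9, 9, 12] → max 12
[7, 6, 9, 9, 12, 9] → max 12
[6, 9, 9, 12, 9, 16] → max 16
[9, 9, 12, 9, 16, 7] → max 16
[9, 12, 9, 16, 7, 17] → max 17
Smallest of these is 12.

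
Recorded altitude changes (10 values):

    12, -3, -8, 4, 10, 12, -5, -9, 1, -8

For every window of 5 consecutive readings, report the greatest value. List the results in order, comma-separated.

12, 12, 12, 12, 12, 12

Sliding a size-5 window across the 10 values:
(12, -3, -8, 4, 10) → max 12
(-3, -8, 4, 10, 12) → max 12
(-8, 4, 10, 12, -5) → max 12
(4, 10, 12, -5, -9) → max 12
(10, 12, -5, -9, 1) → max 12
(12, -5, -9, 1, -8) → max 12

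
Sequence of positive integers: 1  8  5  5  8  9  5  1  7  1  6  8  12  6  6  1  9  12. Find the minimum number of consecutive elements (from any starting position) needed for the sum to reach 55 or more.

add 1: running sum 1 < 55
add 8: running sum 9 < 55
add 5: running sum 14 < 55
add 5: running sum 19 < 55
add 8: running sum 27 < 55
add 9: running sum 36 < 55
add 5: running sum 41 < 55
add 1: running sum 42 < 55
add 7: running sum 49 < 55
add 1: running sum 50 < 55
end 10: [8, 5, 5, 8, 9, 5, 1, 7, 1, 6] sum 55, len 10
end 11: [5, 5, 8, 9, 5, 1, 7, 1, 6, 8] sum 55, len 10
end 12: [8, 9, 5, 1, 7, 1, 6, 8, 12] sum 57, len 9
end 13: [9, 5, 1, 7, 1, 6, 8, 12, 6] sum 55, len 9
end 14: [9, 5, 1, 7, 1, 6, 8, 12, 6, 6] sum 61, len 10
end 15: [9, 5, 1, 7, 1, 6, 8, 12, 6, 6, 1] sum 62, len 11
end 16: [7, 1, 6, 8, 12, 6, 6, 1, 9] sum 56, len 9
end 17: [6, 8, 12, 6, 6, 1, 9, 12] sum 60, len 8
Shortest qualifying length: 8.

8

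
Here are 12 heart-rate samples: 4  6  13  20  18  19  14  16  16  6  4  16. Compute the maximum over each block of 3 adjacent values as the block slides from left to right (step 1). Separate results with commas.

13, 20, 20, 20, 19, 19, 16, 16, 16, 16

(4, 6, 13) → max 13
(6, 13, 20) → max 20
(13, 20, 18) → max 20
(20, 18, 19) → max 20
(18, 19, 14) → max 19
(19, 14, 16) → max 19
(14, 16, 16) → max 16
(16, 16, 6) → max 16
(16, 6, 4) → max 16
(6, 4, 16) → max 16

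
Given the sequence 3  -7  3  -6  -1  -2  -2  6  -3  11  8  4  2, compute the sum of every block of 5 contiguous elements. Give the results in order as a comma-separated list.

-8, -13, -8, -5, -2, 10, 20, 26, 22

3 -7 3 -6 -1 → sum -8
-7 3 -6 -1 -2 → sum -13
3 -6 -1 -2 -2 → sum -8
-6 -1 -2 -2 6 → sum -5
-1 -2 -2 6 -3 → sum -2
-2 -2 6 -3 11 → sum 10
-2 6 -3 11 8 → sum 20
6 -3 11 8 4 → sum 26
-3 11 8 4 2 → sum 22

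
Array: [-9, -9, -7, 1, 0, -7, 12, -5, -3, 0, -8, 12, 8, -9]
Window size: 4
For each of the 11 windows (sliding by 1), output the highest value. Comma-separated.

1, 1, 1, 12, 12, 12, 12, 0, 12, 12, 12

Sliding a size-4 window across the 14 values:
-9 -9 -7 1 → max 1
-9 -7 1 0 → max 1
-7 1 0 -7 → max 1
1 0 -7 12 → max 12
0 -7 12 -5 → max 12
-7 12 -5 -3 → max 12
12 -5 -3 0 → max 12
-5 -3 0 -8 → max 0
-3 0 -8 12 → max 12
0 -8 12 8 → max 12
-8 12 8 -9 → max 12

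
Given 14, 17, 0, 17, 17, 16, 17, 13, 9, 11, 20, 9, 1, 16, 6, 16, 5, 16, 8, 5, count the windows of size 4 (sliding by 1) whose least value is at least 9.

6

[14, 17, 0, 17] → min 0
[17, 0, 17, 17] → min 0
[0, 17, 17, 16] → min 0
[17, 17, 16, 17] → min 16  ≥ 9 ✓
[17, 16, 17, 13] → min 13  ≥ 9 ✓
[16, 17, 13, 9] → min 9  ≥ 9 ✓
[17, 13, 9, 11] → min 9  ≥ 9 ✓
[13, 9, 11, 20] → min 9  ≥ 9 ✓
[9, 11, 20, 9] → min 9  ≥ 9 ✓
[11, 20, 9, 1] → min 1
[20, 9, 1, 16] → min 1
[9, 1, 16, 6] → min 1
[1, 16, 6, 16] → min 1
[16, 6, 16, 5] → min 5
[6, 16, 5, 16] → min 5
[16, 5, 16, 8] → min 5
[5, 16, 8, 5] → min 5
6 windows satisfy the condition.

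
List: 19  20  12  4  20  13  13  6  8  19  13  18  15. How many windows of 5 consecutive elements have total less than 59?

1

[19, 20, 12, 4, 20] → sum 75
[20, 12, 4, 20, 13] → sum 69
[12, 4, 20, 13, 13] → sum 62
[4, 20, 13, 13, 6] → sum 56  < 59 ✓
[20, 13, 13, 6, 8] → sum 60
[13, 13, 6, 8, 19] → sum 59
[13, 6, 8, 19, 13] → sum 59
[6, 8, 19, 13, 18] → sum 64
[8, 19, 13, 18, 15] → sum 73
1 window satisfy the condition.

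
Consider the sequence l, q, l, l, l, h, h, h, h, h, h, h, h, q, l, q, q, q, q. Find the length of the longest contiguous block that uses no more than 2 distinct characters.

11

add l: window [l] (1 distinct), len 1
add q: window [l, q] (2 distinct), len 2
add l: window [l, q, l] (2 distinct), len 3
add l: window [l, q, l, l] (2 distinct), len 4
add l: window [l, q, l, l, l] (2 distinct), len 5
add h: window [l, l, l, h] (2 distinct), len 4
add h: window [l, l, l, h, h] (2 distinct), len 5
add h: window [l, l, l, h, h, h] (2 distinct), len 6
add h: window [l, l, l, h, h, h, h] (2 distinct), len 7
add h: window [l, l, l, h, h, h, h, h] (2 distinct), len 8
add h: window [l, l, l, h, h, h, h, h, h] (2 distinct), len 9
add h: window [l, l, l, h, h, h, h, h, h, h] (2 distinct), len 10
add h: window [l, l, l, h, h, h, h, h, h, h, h] (2 distinct), len 11
add q: window [h, h, h, h, h, h, h, h, q] (2 distinct), len 9
add l: window [q, l] (2 distinct), len 2
add q: window [q, l, q] (2 distinct), len 3
add q: window [q, l, q, q] (2 distinct), len 4
add q: window [q, l, q, q, q] (2 distinct), len 5
add q: window [q, l, q, q, q, q] (2 distinct), len 6
Longest length with ≤2 distinct: 11.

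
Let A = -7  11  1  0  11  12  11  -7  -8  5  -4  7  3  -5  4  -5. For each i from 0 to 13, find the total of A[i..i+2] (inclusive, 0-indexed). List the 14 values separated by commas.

Sliding a size-3 window across the 16 values:
-7 11 1 → sum 5
11 1 0 → sum 12
1 0 11 → sum 12
0 11 12 → sum 23
11 12 11 → sum 34
12 11 -7 → sum 16
11 -7 -8 → sum -4
-7 -8 5 → sum -10
-8 5 -4 → sum -7
5 -4 7 → sum 8
-4 7 3 → sum 6
7 3 -5 → sum 5
3 -5 4 → sum 2
-5 4 -5 → sum -6

5, 12, 12, 23, 34, 16, -4, -10, -7, 8, 6, 5, 2, -6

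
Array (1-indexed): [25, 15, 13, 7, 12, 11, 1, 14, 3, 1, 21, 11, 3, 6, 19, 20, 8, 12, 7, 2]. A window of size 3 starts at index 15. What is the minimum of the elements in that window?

8

Elements at indices 15..17: 19, 20, 8
min(19, 20, 8) = 8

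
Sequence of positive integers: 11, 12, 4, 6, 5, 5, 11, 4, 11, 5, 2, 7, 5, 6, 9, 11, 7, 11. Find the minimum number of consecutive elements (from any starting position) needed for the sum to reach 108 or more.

Extend right; whenever the sum reaches 108, record the length and shrink from the left:
add 11: running sum 11 < 108
add 12: running sum 23 < 108
add 4: running sum 27 < 108
add 6: running sum 33 < 108
add 5: running sum 38 < 108
add 5: running sum 43 < 108
add 11: running sum 54 < 108
add 4: running sum 58 < 108
add 11: running sum 69 < 108
add 5: running sum 74 < 108
add 2: running sum 76 < 108
add 7: running sum 83 < 108
add 5: running sum 88 < 108
add 6: running sum 94 < 108
add 9: running sum 103 < 108
add 11: shortest ending here [11, 12, 4, 6, 5, 5, 11, 4, 11, 5, 2, 7, 5, 6, 9, 11] sum 114, len 16
add 7: shortest ending here [12, 4, 6, 5, 5, 11, 4, 11, 5, 2, 7, 5, 6, 9, 11, 7] sum 110, len 16
add 11: shortest ending here [4, 6, 5, 5, 11, 4, 11, 5, 2, 7, 5, 6, 9, 11, 7, 11] sum 109, len 16
Shortest qualifying length: 16.

16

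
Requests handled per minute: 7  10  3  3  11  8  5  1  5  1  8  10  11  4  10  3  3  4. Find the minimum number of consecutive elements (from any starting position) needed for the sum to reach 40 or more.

add 7: running sum 7 < 40
add 10: running sum 17 < 40
add 3: running sum 20 < 40
add 3: running sum 23 < 40
add 11: running sum 34 < 40
add 8: shortest ending here [7, 10, 3, 3, 11, 8] sum 42, len 6
add 5: shortest ending here [10, 3, 3, 11, 8, 5] sum 40, len 6
add 1: shortest ending here [10, 3, 3, 11, 8, 5, 1] sum 41, len 7
add 5: shortest ending here [10, 3, 3, 11, 8, 5, 1, 5] sum 46, len 8
add 1: shortest ending here [10, 3, 3, 11, 8, 5, 1, 5, 1] sum 47, len 9
add 8: shortest ending here [3, 11, 8, 5, 1, 5, 1, 8] sum 42, len 8
add 10: shortest ending here [11, 8, 5, 1, 5, 1, 8, 10] sum 49, len 8
add 11: shortest ending here [5, 1, 5, 1, 8, 10, 11] sum 41, len 7
add 4: shortest ending here [1, 5, 1, 8, 10, 11, 4] sum 40, len 7
add 10: shortest ending here [8, 10, 11, 4, 10] sum 43, len 5
add 3: shortest ending here [8, 10, 11, 4, 10, 3] sum 46, len 6
add 3: shortest ending here [10, 11, 4, 10, 3, 3] sum 41, len 6
add 4: shortest ending here [10, 11, 4, 10, 3, 3, 4] sum 45, len 7
Shortest qualifying length: 5.

5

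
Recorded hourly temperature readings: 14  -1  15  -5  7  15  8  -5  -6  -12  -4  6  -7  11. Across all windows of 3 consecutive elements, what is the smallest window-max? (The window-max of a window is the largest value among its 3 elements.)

14 -1 15 → max 15
-1 15 -5 → max 15
15 -5 7 → max 15
-5 7 15 → max 15
7 15 8 → max 15
15 8 -5 → max 15
8 -5 -6 → max 8
-5 -6 -12 → max -5
-6 -12 -4 → max -4
-12 -4 6 → max 6
-4 6 -7 → max 6
6 -7 11 → max 11
Smallest of these is -5.

-5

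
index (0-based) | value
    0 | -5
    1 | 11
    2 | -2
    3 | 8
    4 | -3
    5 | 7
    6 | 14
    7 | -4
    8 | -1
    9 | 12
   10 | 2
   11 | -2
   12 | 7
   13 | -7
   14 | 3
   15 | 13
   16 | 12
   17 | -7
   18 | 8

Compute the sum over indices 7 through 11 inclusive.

Elements at indices 7..11: -4, -1, 12, 2, -2
sum(-4, -1, 12, 2, -2) = 7

7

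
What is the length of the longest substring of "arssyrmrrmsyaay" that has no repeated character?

5

add a: [a] len 1
add r: [a, r] len 2
add s: [a, r, s] len 3
add s (repeat s, move left end past it): [s] len 1
add y: [s, y] len 2
add r: [s, y, r] len 3
add m: [s, y, r, m] len 4
add r (repeat r, move left end past it): [m, r] len 2
add r (repeat r, move left end past it): [r] len 1
add m: [r, m] len 2
add s: [r, m, s] len 3
add y: [r, m, s, y] len 4
add a: [r, m, s, y, a] len 5
add a (repeat a, move left end past it): [a] len 1
add y: [a, y] len 2
Longest all-distinct length: 5.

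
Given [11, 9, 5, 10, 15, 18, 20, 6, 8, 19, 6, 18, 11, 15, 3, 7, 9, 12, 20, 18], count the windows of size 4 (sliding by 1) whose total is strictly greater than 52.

11 9 5 10 → sum 35
9 5 10 15 → sum 39
5 10 15 18 → sum 48
10 15 18 20 → sum 63  > 52 ✓
15 18 20 6 → sum 59  > 52 ✓
18 20 6 8 → sum 52
20 6 8 19 → sum 53  > 52 ✓
6 8 19 6 → sum 39
8 19 6 18 → sum 51
19 6 18 11 → sum 54  > 52 ✓
6 18 11 15 → sum 50
18 11 15 3 → sum 47
11 15 3 7 → sum 36
15 3 7 9 → sum 34
3 7 9 12 → sum 31
7 9 12 20 → sum 48
9 12 20 18 → sum 59  > 52 ✓
5 windows satisfy the condition.

5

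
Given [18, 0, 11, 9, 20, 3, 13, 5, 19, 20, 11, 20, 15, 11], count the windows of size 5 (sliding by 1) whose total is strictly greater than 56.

7

(18, 0, 11, 9, 20) → sum 58  > 56 ✓
(0, 11, 9, 20, 3) → sum 43
(11, 9, 20, 3, 13) → sum 56
(9, 20, 3, 13, 5) → sum 50
(20, 3, 13, 5, 19) → sum 60  > 56 ✓
(3, 13, 5, 19, 20) → sum 60  > 56 ✓
(13, 5, 19, 20, 11) → sum 68  > 56 ✓
(5, 19, 20, 11, 20) → sum 75  > 56 ✓
(19, 20, 11, 20, 15) → sum 85  > 56 ✓
(20, 11, 20, 15, 11) → sum 77  > 56 ✓
7 windows satisfy the condition.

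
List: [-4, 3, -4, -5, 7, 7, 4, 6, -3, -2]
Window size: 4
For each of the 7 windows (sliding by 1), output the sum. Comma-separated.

Sliding a size-4 window across the 10 values:
-4 3 -4 -5 → sum -10
3 -4 -5 7 → sum 1
-4 -5 7 7 → sum 5
-5 7 7 4 → sum 13
7 7 4 6 → sum 24
7 4 6 -3 → sum 14
4 6 -3 -2 → sum 5

-10, 1, 5, 13, 24, 14, 5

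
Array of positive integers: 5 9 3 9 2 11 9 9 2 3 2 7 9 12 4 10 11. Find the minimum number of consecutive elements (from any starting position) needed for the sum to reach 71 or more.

11

add 5: running sum 5 < 71
add 9: running sum 14 < 71
add 3: running sum 17 < 71
add 9: running sum 26 < 71
add 2: running sum 28 < 71
add 11: running sum 39 < 71
add 9: running sum 48 < 71
add 9: running sum 57 < 71
add 2: running sum 59 < 71
add 3: running sum 62 < 71
add 2: running sum 64 < 71
add 7: shortest ending here [5, 9, 3, 9, 2, 11, 9, 9, 2, 3, 2, 7] sum 71, len 12
add 9: shortest ending here [9, 3, 9, 2, 11, 9, 9, 2, 3, 2, 7, 9] sum 75, len 12
add 12: shortest ending here [9, 2, 11, 9, 9, 2, 3, 2, 7, 9, 12] sum 75, len 11
add 4: shortest ending here [9, 2, 11, 9, 9, 2, 3, 2, 7, 9, 12, 4] sum 79, len 12
add 10: shortest ending here [11, 9, 9, 2, 3, 2, 7, 9, 12, 4, 10] sum 78, len 11
add 11: shortest ending here [9, 9, 2, 3, 2, 7, 9, 12, 4, 10, 11] sum 78, len 11
Shortest qualifying length: 11.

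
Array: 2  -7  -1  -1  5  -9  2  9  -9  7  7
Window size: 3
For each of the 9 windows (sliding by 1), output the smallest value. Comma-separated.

[2, -7, -1] → min -7
[-7, -1, -1] → min -7
[-1, -1, 5] → min -1
[-1, 5, -9] → min -9
[5, -9, 2] → min -9
[-9, 2, 9] → min -9
[2, 9, -9] → min -9
[9, -9, 7] → min -9
[-9, 7, 7] → min -9

-7, -7, -1, -9, -9, -9, -9, -9, -9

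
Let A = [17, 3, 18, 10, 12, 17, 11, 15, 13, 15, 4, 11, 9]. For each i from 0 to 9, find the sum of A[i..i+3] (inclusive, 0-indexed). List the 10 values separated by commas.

48, 43, 57, 50, 55, 56, 54, 47, 43, 39

(17, 3, 18, 10) → sum 48
(3, 18, 10, 12) → sum 43
(18, 10, 12, 17) → sum 57
(10, 12, 17, 11) → sum 50
(12, 17, 11, 15) → sum 55
(17, 11, 15, 13) → sum 56
(11, 15, 13, 15) → sum 54
(15, 13, 15, 4) → sum 47
(13, 15, 4, 11) → sum 43
(15, 4, 11, 9) → sum 39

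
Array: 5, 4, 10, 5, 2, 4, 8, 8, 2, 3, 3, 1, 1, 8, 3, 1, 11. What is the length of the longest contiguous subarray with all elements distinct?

[5] len 1
[5, 4] len 2
[5, 4, 10] len 3
[4, 10, 5] len 3
[4, 10, 5, 2] len 4
[10, 5, 2, 4] len 4
[10, 5, 2, 4, 8] len 5
[8] len 1
[8, 2] len 2
[8, 2, 3] len 3
[3] len 1
[3, 1] len 2
[1] len 1
[1, 8] len 2
[1, 8, 3] len 3
[8, 3, 1] len 3
[8, 3, 1, 11] len 4
Longest all-distinct length: 5.

5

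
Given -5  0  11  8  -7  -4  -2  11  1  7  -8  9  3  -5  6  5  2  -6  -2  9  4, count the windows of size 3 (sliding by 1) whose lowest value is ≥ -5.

10

(-5, 0, 11) → min -5  ≥ -5 ✓
(0, 11, 8) → min 0  ≥ -5 ✓
(11, 8, -7) → min -7
(8, -7, -4) → min -7
(-7, -4, -2) → min -7
(-4, -2, 11) → min -4  ≥ -5 ✓
(-2, 11, 1) → min -2  ≥ -5 ✓
(11, 1, 7) → min 1  ≥ -5 ✓
(1, 7, -8) → min -8
(7, -8, 9) → min -8
(-8, 9, 3) → min -8
(9, 3, -5) → min -5  ≥ -5 ✓
(3, -5, 6) → min -5  ≥ -5 ✓
(-5, 6, 5) → min -5  ≥ -5 ✓
(6, 5, 2) → min 2  ≥ -5 ✓
(5, 2, -6) → min -6
(2, -6, -2) → min -6
(-6, -2, 9) → min -6
(-2, 9, 4) → min -2  ≥ -5 ✓
10 windows satisfy the condition.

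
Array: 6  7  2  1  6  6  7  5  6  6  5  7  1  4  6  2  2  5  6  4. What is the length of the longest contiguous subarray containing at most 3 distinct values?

[6] 1 distinct, len 1
[6, 7] 2 distinct, len 2
[6, 7, 2] 3 distinct, len 3
[7, 2, 1] 3 distinct, len 3
[2, 1, 6] 3 distinct, len 3
[2, 1, 6, 6] 3 distinct, len 4
[1, 6, 6, 7] 3 distinct, len 4
[6, 6, 7, 5] 3 distinct, len 4
[6, 6, 7, 5, 6] 3 distinct, len 5
[6, 6, 7, 5, 6, 6] 3 distinct, len 6
[6, 6, 7, 5, 6, 6, 5] 3 distinct, len 7
[6, 6, 7, 5, 6, 6, 5, 7] 3 distinct, len 8
[5, 7, 1] 3 distinct, len 3
[7, 1, 4] 3 distinct, len 3
[1, 4, 6] 3 distinct, len 3
[4, 6, 2] 3 distinct, len 3
[4, 6, 2, 2] 3 distinct, len 4
[6, 2, 2, 5] 3 distinct, len 4
[6, 2, 2, 5, 6] 3 distinct, len 5
[5, 6, 4] 3 distinct, len 3
Longest length with ≤3 distinct: 8.

8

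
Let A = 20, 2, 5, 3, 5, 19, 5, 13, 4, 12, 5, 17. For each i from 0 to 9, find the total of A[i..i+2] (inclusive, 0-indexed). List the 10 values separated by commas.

27, 10, 13, 27, 29, 37, 22, 29, 21, 34

Sliding a size-3 window across the 12 values:
20 2 5 → sum 27
2 5 3 → sum 10
5 3 5 → sum 13
3 5 19 → sum 27
5 19 5 → sum 29
19 5 13 → sum 37
5 13 4 → sum 22
13 4 12 → sum 29
4 12 5 → sum 21
12 5 17 → sum 34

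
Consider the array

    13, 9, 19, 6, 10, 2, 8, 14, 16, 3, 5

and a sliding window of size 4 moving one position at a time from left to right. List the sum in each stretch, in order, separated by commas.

47, 44, 37, 26, 34, 40, 41, 38

Sliding a size-4 window across the 11 values:
(13, 9, 19, 6) → sum 47
(9, 19, 6, 10) → sum 44
(19, 6, 10, 2) → sum 37
(6, 10, 2, 8) → sum 26
(10, 2, 8, 14) → sum 34
(2, 8, 14, 16) → sum 40
(8, 14, 16, 3) → sum 41
(14, 16, 3, 5) → sum 38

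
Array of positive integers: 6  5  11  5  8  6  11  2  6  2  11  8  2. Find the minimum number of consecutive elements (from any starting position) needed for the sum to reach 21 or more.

3

add 6: running sum 6 < 21
add 5: running sum 11 < 21
end 2: [6, 5, 11] sum 22, len 3
end 3: [5, 11, 5] sum 21, len 3
end 4: [11, 5, 8] sum 24, len 3
end 5: [11, 5, 8, 6] sum 30, len 4
end 6: [8, 6, 11] sum 25, len 3
end 7: [8, 6, 11, 2] sum 27, len 4
end 8: [6, 11, 2, 6] sum 25, len 4
end 9: [11, 2, 6, 2] sum 21, len 4
end 10: [2, 6, 2, 11] sum 21, len 4
end 11: [2, 11, 8] sum 21, len 3
end 12: [11, 8, 2] sum 21, len 3
Shortest qualifying length: 3.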